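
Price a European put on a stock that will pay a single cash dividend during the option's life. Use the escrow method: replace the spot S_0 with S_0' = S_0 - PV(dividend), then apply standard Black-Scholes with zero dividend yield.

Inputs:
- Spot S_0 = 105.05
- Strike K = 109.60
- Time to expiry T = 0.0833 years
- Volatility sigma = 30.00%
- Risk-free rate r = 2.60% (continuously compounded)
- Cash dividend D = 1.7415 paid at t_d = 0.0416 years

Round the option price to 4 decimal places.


Answer: Price = 7.4639

Derivation:
PV(D) = D * exp(-r * t_d) = 1.7415 * 0.99891898 = 1.73961741
S_0' = S_0 - PV(D) = 105.0500 - 1.73961741 = 103.31038259
d1 = (ln(S_0'/K) + (r + sigma^2/2)*T) / (sigma*sqrt(T)) = -0.61425259
d2 = d1 - sigma*sqrt(T) = -0.70083781
exp(-rT) = 0.99783654
N(-d1) = 0.73047579; N(-d2) = 0.75829788
P = K * exp(-rT) * N(-d2) - S_0' * N(-d1) = 109.6000 * 0.99783654 * 0.75829788 - 103.31038259 * 0.73047579 = 7.4639


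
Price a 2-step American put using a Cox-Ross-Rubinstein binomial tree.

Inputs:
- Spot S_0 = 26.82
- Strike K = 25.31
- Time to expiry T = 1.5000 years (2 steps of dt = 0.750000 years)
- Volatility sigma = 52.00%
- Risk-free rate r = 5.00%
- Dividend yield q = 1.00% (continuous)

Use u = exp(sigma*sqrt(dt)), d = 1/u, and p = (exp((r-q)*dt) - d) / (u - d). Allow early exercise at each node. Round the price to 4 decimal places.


dt = T/N = 0.750000
u = exp(sigma*sqrt(dt)) = 1.568835; d = 1/u = 0.637416
p = (exp((r-q)*dt) - d) / (u - d) = 0.421978
Discount per step: exp(-r*dt) = 0.963194
Stock lattice S(k, i) with i counting down-moves:
  k=0: S(0,0) = 26.8200
  k=1: S(1,0) = 42.0762; S(1,1) = 17.0955
  k=2: S(2,0) = 66.0105; S(2,1) = 26.8200; S(2,2) = 10.8969
Terminal payoffs V(N, i) = max(K - S_T, 0):
  V(2,0) = 0.000000; V(2,1) = 0.000000; V(2,2) = 14.413066
Backward induction: V(k, i) = exp(-r*dt) * [p * V(k+1, i) + (1-p) * V(k+1, i+1)]; then take max(V_cont, immediate exercise) for American.
  V(1,0) = exp(-r*dt) * [p*0.000000 + (1-p)*0.000000] = 0.000000; exercise = 0.000000; V(1,0) = max -> 0.000000
  V(1,1) = exp(-r*dt) * [p*0.000000 + (1-p)*14.413066] = 8.024433; exercise = 8.214510; V(1,1) = max -> 8.214510
  V(0,0) = exp(-r*dt) * [p*0.000000 + (1-p)*8.214510] = 4.573405; exercise = 0.000000; V(0,0) = max -> 4.573405

Answer: Price = V(0,0) = 4.5734


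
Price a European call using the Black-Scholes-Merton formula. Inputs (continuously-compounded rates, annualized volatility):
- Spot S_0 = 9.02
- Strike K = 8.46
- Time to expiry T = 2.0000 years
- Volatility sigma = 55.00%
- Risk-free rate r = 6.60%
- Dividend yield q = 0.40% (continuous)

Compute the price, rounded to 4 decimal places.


Answer: Price = 3.3114

Derivation:
d1 = (ln(S/K) + (r - q + 0.5*sigma^2) * T) / (sigma * sqrt(T)) = 0.63073303
d2 = d1 - sigma * sqrt(T) = -0.14708443
exp(-rT) = 0.87634100; exp(-qT) = 0.99203191
C = S_0 * exp(-qT) * N(d1) - K * exp(-rT) * N(d2)
N(d1) = 0.73589245; N(d2) = 0.44153269
C = 9.0200 * 0.99203191 * 0.73589245 - 8.4600 * 0.87634100 * 0.44153269 = 3.3114


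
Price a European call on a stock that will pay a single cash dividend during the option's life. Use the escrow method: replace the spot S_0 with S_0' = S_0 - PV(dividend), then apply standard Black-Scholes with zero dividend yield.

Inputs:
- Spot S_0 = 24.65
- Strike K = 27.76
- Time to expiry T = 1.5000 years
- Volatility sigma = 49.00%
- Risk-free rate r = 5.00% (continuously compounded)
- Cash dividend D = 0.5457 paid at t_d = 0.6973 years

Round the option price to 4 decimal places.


PV(D) = D * exp(-r * t_d) = 0.5457 * 0.96573578 = 0.52700202
S_0' = S_0 - PV(D) = 24.6500 - 0.52700202 = 24.12299798
d1 = (ln(S_0'/K) + (r + sigma^2/2)*T) / (sigma*sqrt(T)) = 0.19103441
d2 = d1 - sigma*sqrt(T) = -0.40909058
exp(-rT) = 0.92774349
N(d1) = 0.57575068; N(d2) = 0.34123660
C = S_0' * N(d1) - K * exp(-rT) * N(d2) = 24.12299798 * 0.57575068 - 27.7600 * 0.92774349 * 0.34123660 = 5.1006

Answer: Price = 5.1006


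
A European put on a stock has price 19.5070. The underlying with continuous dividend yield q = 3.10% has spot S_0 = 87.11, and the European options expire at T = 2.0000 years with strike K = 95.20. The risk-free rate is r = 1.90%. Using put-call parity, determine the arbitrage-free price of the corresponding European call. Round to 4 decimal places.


Put-call parity: C - P = S_0 * exp(-qT) - K * exp(-rT).
S_0 * exp(-qT) = 87.1100 * 0.93988289 = 81.87319827
K * exp(-rT) = 95.2000 * 0.96271294 = 91.65027197
C = P + S*exp(-qT) - K*exp(-rT)
C = 19.5070 + 81.87319827 - 91.65027197 = 9.7299

Answer: Call price = 9.7299


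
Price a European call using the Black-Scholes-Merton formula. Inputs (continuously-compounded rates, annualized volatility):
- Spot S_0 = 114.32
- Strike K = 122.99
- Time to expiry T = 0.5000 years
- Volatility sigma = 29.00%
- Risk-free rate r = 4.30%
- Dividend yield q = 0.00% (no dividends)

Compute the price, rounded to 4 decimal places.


d1 = (ln(S/K) + (r - q + 0.5*sigma^2) * T) / (sigma * sqrt(T)) = -0.14910940
d2 = d1 - sigma * sqrt(T) = -0.35417037
exp(-rT) = 0.97872948; exp(-qT) = 1.00000000
C = S_0 * exp(-qT) * N(d1) - K * exp(-rT) * N(d2)
N(d1) = 0.44073365; N(d2) = 0.36160561
C = 114.3200 * 1.00000000 * 0.44073365 - 122.9900 * 0.97872948 * 0.36160561 = 6.8568

Answer: Price = 6.8568


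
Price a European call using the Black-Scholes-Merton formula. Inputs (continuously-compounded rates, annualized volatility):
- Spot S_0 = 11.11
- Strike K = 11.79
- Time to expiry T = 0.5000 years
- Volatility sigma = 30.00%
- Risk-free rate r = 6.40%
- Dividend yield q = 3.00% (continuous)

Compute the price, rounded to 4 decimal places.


d1 = (ln(S/K) + (r - q + 0.5*sigma^2) * T) / (sigma * sqrt(T)) = -0.09383831
d2 = d1 - sigma * sqrt(T) = -0.30597034
exp(-rT) = 0.96850658; exp(-qT) = 0.98511194
C = S_0 * exp(-qT) * N(d1) - K * exp(-rT) * N(d2)
N(d1) = 0.46261880; N(d2) = 0.37981361
C = 11.1100 * 0.98511194 * 0.46261880 - 11.7900 * 0.96850658 * 0.37981361 = 0.7262

Answer: Price = 0.7262


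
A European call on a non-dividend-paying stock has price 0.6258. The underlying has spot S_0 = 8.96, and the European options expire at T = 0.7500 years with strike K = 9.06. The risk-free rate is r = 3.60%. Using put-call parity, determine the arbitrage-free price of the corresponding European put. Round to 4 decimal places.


Answer: Put price = 0.4845

Derivation:
Put-call parity: C - P = S_0 * exp(-qT) - K * exp(-rT).
S_0 * exp(-qT) = 8.9600 * 1.00000000 = 8.96000000
K * exp(-rT) = 9.0600 * 0.97336124 = 8.81865285
P = C - S*exp(-qT) + K*exp(-rT)
P = 0.6258 - 8.96000000 + 8.81865285 = 0.4845


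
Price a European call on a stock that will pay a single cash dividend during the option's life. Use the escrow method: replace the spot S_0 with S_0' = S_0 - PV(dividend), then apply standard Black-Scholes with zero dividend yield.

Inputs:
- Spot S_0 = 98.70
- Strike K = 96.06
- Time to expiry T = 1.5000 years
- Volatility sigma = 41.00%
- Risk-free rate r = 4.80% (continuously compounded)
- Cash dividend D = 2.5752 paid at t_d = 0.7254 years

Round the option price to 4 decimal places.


PV(D) = D * exp(-r * t_d) = 2.5752 * 0.96578001 = 2.48707669
S_0' = S_0 - PV(D) = 98.7000 - 2.48707669 = 96.21292331
d1 = (ln(S_0'/K) + (r + sigma^2/2)*T) / (sigma*sqrt(T)) = 0.39762525
d2 = d1 - sigma*sqrt(T) = -0.10452014
exp(-rT) = 0.93053090
N(d1) = 0.65454678; N(d2) = 0.45837829
C = S_0' * N(d1) - K * exp(-rT) * N(d2) = 96.21292331 * 0.65454678 - 96.0600 * 0.93053090 * 0.45837829 = 22.0029

Answer: Price = 22.0029


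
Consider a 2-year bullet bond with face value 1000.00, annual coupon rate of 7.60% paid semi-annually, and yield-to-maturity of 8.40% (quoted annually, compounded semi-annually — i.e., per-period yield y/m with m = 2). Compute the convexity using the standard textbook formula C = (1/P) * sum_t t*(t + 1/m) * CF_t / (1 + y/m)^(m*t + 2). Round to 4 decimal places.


Coupon per period c = face * coupon_rate / m = 38.000000
Periods per year m = 2; per-period yield y/m = 0.042000
Number of cashflows N = 4
Cashflows (t years, CF_t, discount factor 1/(1+y/m)^(m*t), PV):
  t = 0.5000: CF_t = 38.000000, DF = 0.959693, PV = 36.468330
  t = 1.0000: CF_t = 38.000000, DF = 0.921010, PV = 34.998397
  t = 1.5000: CF_t = 38.000000, DF = 0.883887, PV = 33.587713
  t = 2.0000: CF_t = 1038.000000, DF = 0.848260, PV = 880.494156
Price P = sum_t PV_t = 985.548597
Convexity numerator sum_t t*(t + 1/m) * CF_t / (1+y/m)^(m*t + 2):
  t = 0.5000: term = 16.793857
  t = 1.0000: term = 48.350835
  t = 1.5000: term = 92.803906
  t = 2.0000: term = 4054.721632
Convexity = (1/P) * sum = 4212.670230 / 985.548597 = 4.274442

Answer: Convexity = 4.2744


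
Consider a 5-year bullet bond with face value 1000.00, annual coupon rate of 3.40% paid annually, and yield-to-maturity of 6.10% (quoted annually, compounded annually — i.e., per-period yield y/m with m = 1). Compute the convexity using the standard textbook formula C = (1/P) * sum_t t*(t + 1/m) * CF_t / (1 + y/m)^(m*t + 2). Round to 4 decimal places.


Coupon per period c = face * coupon_rate / m = 34.000000
Periods per year m = 1; per-period yield y/m = 0.061000
Number of cashflows N = 5
Cashflows (t years, CF_t, discount factor 1/(1+y/m)^(m*t), PV):
  t = 1.0000: CF_t = 34.000000, DF = 0.942507, PV = 32.045240
  t = 2.0000: CF_t = 34.000000, DF = 0.888320, PV = 30.202866
  t = 3.0000: CF_t = 34.000000, DF = 0.837247, PV = 28.466414
  t = 4.0000: CF_t = 34.000000, DF = 0.789112, PV = 26.829797
  t = 5.0000: CF_t = 1034.000000, DF = 0.743743, PV = 769.030597
Price P = sum_t PV_t = 886.574914
Convexity numerator sum_t t*(t + 1/m) * CF_t / (1+y/m)^(m*t + 2):
  t = 1.0000: term = 56.932829
  t = 2.0000: term = 160.978780
  t = 3.0000: term = 303.447276
  t = 4.0000: term = 476.668671
  t = 5.0000: term = 20494.347990
Convexity = (1/P) * sum = 21492.375546 / 886.574914 = 24.242030

Answer: Convexity = 24.2420


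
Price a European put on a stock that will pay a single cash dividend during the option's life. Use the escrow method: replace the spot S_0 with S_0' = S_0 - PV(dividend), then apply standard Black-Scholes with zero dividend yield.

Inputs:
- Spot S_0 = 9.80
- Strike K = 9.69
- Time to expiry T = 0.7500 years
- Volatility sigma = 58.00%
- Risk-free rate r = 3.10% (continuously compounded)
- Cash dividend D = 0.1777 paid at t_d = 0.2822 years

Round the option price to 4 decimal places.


Answer: Price = 1.8156

Derivation:
PV(D) = D * exp(-r * t_d) = 0.1777 * 0.99128995 = 0.17615222
S_0' = S_0 - PV(D) = 9.8000 - 0.17615222 = 9.62384778
d1 = (ln(S_0'/K) + (r + sigma^2/2)*T) / (sigma*sqrt(T)) = 0.28379699
d2 = d1 - sigma*sqrt(T) = -0.21849774
exp(-rT) = 0.97701820
N(-d1) = 0.38828298; N(-d2) = 0.58647934
P = K * exp(-rT) * N(-d2) - S_0' * N(-d1) = 9.6900 * 0.97701820 * 0.58647934 - 9.62384778 * 0.38828298 = 1.8156


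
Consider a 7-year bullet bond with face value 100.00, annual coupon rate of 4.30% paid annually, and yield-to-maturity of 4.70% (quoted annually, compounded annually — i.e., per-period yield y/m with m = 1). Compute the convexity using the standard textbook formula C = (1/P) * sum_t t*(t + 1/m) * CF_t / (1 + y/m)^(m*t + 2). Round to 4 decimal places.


Answer: Convexity = 43.1815

Derivation:
Coupon per period c = face * coupon_rate / m = 4.300000
Periods per year m = 1; per-period yield y/m = 0.047000
Number of cashflows N = 7
Cashflows (t years, CF_t, discount factor 1/(1+y/m)^(m*t), PV):
  t = 1.0000: CF_t = 4.300000, DF = 0.955110, PV = 4.106972
  t = 2.0000: CF_t = 4.300000, DF = 0.912235, PV = 3.922610
  t = 3.0000: CF_t = 4.300000, DF = 0.871284, PV = 3.746523
  t = 4.0000: CF_t = 4.300000, DF = 0.832172, PV = 3.578341
  t = 5.0000: CF_t = 4.300000, DF = 0.794816, PV = 3.417709
  t = 6.0000: CF_t = 4.300000, DF = 0.759137, PV = 3.264287
  t = 7.0000: CF_t = 104.300000, DF = 0.725059, PV = 75.623633
Price P = sum_t PV_t = 97.660075
Convexity numerator sum_t t*(t + 1/m) * CF_t / (1+y/m)^(m*t + 2):
  t = 1.0000: term = 7.493046
  t = 2.0000: term = 21.470046
  t = 3.0000: term = 41.012505
  t = 4.0000: term = 65.285745
  t = 5.0000: term = 93.532585
  t = 6.0000: term = 125.067449
  t = 7.0000: term = 3863.244548
Convexity = (1/P) * sum = 4217.105924 / 97.660075 = 43.181473


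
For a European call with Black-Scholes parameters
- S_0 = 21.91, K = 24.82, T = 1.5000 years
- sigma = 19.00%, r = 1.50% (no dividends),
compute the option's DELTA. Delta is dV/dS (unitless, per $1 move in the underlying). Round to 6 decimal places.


d1 = -0.3228669257; d2 = -0.5555684513
phi(d1) = 0.3786814006; exp(-qT) = 1.0000000000; exp(-rT) = 0.9777512372
N(d1) = 0.3733980127
Delta = exp(-qT) * N(d1) = 1.0000000000 * 0.3733980127 = 0.373398

Answer: Delta = 0.373398


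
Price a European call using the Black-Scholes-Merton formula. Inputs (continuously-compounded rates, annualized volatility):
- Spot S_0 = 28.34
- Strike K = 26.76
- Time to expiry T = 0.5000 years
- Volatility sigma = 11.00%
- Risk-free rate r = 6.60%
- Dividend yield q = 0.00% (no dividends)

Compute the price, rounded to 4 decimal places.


d1 = (ln(S/K) + (r - q + 0.5*sigma^2) * T) / (sigma * sqrt(T)) = 1.20068016
d2 = d1 - sigma * sqrt(T) = 1.12289841
exp(-rT) = 0.96753856; exp(-qT) = 1.00000000
C = S_0 * exp(-qT) * N(d1) - K * exp(-rT) * N(d2)
N(d1) = 0.88506235; N(d2) = 0.86925968
C = 28.3400 * 1.00000000 * 0.88506235 - 26.7600 * 0.96753856 * 0.86925968 = 2.5764

Answer: Price = 2.5764


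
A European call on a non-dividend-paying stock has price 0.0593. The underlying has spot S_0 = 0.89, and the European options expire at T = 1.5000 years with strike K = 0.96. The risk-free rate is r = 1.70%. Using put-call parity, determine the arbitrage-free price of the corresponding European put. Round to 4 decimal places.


Answer: Put price = 0.1051

Derivation:
Put-call parity: C - P = S_0 * exp(-qT) - K * exp(-rT).
S_0 * exp(-qT) = 0.8900 * 1.00000000 = 0.89000000
K * exp(-rT) = 0.9600 * 0.97482238 = 0.93582948
P = C - S*exp(-qT) + K*exp(-rT)
P = 0.0593 - 0.89000000 + 0.93582948 = 0.1051


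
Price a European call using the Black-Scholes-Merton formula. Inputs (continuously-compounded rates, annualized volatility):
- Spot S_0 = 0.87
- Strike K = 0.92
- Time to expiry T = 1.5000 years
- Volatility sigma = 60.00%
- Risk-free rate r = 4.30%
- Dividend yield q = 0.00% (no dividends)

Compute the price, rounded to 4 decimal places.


Answer: Price = 0.2521

Derivation:
d1 = (ln(S/K) + (r - q + 0.5*sigma^2) * T) / (sigma * sqrt(T)) = 0.37915317
d2 = d1 - sigma * sqrt(T) = -0.35569375
exp(-rT) = 0.93753611; exp(-qT) = 1.00000000
C = S_0 * exp(-qT) * N(d1) - K * exp(-rT) * N(d2)
N(d1) = 0.64771294; N(d2) = 0.36103496
C = 0.8700 * 1.00000000 * 0.64771294 - 0.9200 * 0.93753611 * 0.36103496 = 0.2521


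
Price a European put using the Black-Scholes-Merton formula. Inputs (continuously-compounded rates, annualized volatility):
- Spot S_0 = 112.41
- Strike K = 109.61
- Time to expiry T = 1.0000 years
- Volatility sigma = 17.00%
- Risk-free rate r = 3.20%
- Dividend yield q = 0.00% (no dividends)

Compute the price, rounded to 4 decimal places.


d1 = (ln(S/K) + (r - q + 0.5*sigma^2) * T) / (sigma * sqrt(T)) = 0.42161347
d2 = d1 - sigma * sqrt(T) = 0.25161347
exp(-rT) = 0.96850658; exp(-qT) = 1.00000000
P = K * exp(-rT) * N(-d2) - S_0 * exp(-qT) * N(-d1)
N(-d1) = 0.33665359; N(-d2) = 0.40066992
P = 109.6100 * 0.96850658 * 0.40066992 - 112.4100 * 1.00000000 * 0.33665359 = 4.6911

Answer: Price = 4.6911


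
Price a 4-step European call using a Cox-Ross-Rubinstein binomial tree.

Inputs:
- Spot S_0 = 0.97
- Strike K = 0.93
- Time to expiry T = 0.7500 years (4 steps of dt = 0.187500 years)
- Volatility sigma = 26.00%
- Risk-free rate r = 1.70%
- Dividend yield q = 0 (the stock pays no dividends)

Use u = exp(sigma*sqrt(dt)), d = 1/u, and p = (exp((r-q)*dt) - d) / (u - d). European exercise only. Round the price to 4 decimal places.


Answer: Price = V(0,0) = 0.1138

Derivation:
dt = T/N = 0.187500
u = exp(sigma*sqrt(dt)) = 1.119165; d = 1/u = 0.893523
p = (exp((r-q)*dt) - d) / (u - d) = 0.486033
Discount per step: exp(-r*dt) = 0.996818
Stock lattice S(k, i) with i counting down-moves:
  k=0: S(0,0) = 0.9700
  k=1: S(1,0) = 1.0856; S(1,1) = 0.8667
  k=2: S(2,0) = 1.2150; S(2,1) = 0.9700; S(2,2) = 0.7744
  k=3: S(3,0) = 1.3597; S(3,1) = 1.0856; S(3,2) = 0.8667; S(3,3) = 0.6920
  k=4: S(4,0) = 1.5218; S(4,1) = 1.2150; S(4,2) = 0.9700; S(4,3) = 0.7744; S(4,4) = 0.6183
Terminal payoffs V(N, i) = max(S_T - K, 0):
  V(4,0) = 0.591770; V(4,1) = 0.284955; V(4,2) = 0.040000; V(4,3) = 0.000000; V(4,4) = 0.000000
Backward induction: V(k, i) = exp(-r*dt) * [p * V(k+1, i) + (1-p) * V(k+1, i+1)].
  V(3,0) = exp(-r*dt) * [p*0.591770 + (1-p)*0.284955] = 0.432696
  V(3,1) = exp(-r*dt) * [p*0.284955 + (1-p)*0.040000] = 0.158550
  V(3,2) = exp(-r*dt) * [p*0.040000 + (1-p)*0.000000] = 0.019379
  V(3,3) = exp(-r*dt) * [p*0.000000 + (1-p)*0.000000] = 0.000000
  V(2,0) = exp(-r*dt) * [p*0.432696 + (1-p)*0.158550] = 0.290865
  V(2,1) = exp(-r*dt) * [p*0.158550 + (1-p)*0.019379] = 0.086744
  V(2,2) = exp(-r*dt) * [p*0.019379 + (1-p)*0.000000] = 0.009389
  V(1,0) = exp(-r*dt) * [p*0.290865 + (1-p)*0.086744] = 0.185362
  V(1,1) = exp(-r*dt) * [p*0.086744 + (1-p)*0.009389] = 0.046837
  V(0,0) = exp(-r*dt) * [p*0.185362 + (1-p)*0.046837] = 0.113801


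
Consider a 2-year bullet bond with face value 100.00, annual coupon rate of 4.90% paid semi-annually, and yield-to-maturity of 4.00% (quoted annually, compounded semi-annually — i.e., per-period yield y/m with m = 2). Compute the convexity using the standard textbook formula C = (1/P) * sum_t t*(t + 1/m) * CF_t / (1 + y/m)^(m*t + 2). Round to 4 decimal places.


Coupon per period c = face * coupon_rate / m = 2.450000
Periods per year m = 2; per-period yield y/m = 0.020000
Number of cashflows N = 4
Cashflows (t years, CF_t, discount factor 1/(1+y/m)^(m*t), PV):
  t = 0.5000: CF_t = 2.450000, DF = 0.980392, PV = 2.401961
  t = 1.0000: CF_t = 2.450000, DF = 0.961169, PV = 2.354864
  t = 1.5000: CF_t = 2.450000, DF = 0.942322, PV = 2.308690
  t = 2.0000: CF_t = 102.450000, DF = 0.923845, PV = 94.647964
Price P = sum_t PV_t = 101.713478
Convexity numerator sum_t t*(t + 1/m) * CF_t / (1+y/m)^(m*t + 2):
  t = 0.5000: term = 1.154345
  t = 1.0000: term = 3.395132
  t = 1.5000: term = 6.657121
  t = 2.0000: term = 454.863341
Convexity = (1/P) * sum = 466.069939 / 101.713478 = 4.582185

Answer: Convexity = 4.5822


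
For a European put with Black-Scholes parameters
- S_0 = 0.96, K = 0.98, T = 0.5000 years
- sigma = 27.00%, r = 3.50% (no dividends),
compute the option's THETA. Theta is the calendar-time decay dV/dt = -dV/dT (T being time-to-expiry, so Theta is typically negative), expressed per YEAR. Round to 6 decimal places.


Answer: Theta = -0.054538

Derivation:
d1 = 0.0791211256; d2 = -0.1117977053
phi(d1) = 0.3976955129; exp(-qT) = 1.0000000000; exp(-rT) = 0.9826522357
Theta = -S*exp(-qT)*phi(d1)*sigma/(2*sqrt(T)) + r*K*exp(-rT)*N(-d2) - q*S*exp(-qT)*N(-d1)
N(-d1) = 0.4684681402; N(-d2) = 0.5445080965; sqrt(T) = 0.7071067812
Term 1 = -0.9600 * 1.0000000000 * 0.3976955129 * 0.2700 / (2 * 0.7071067812) = -0.0728904599
Term 2 = 0.0350 * 0.9800 * 0.9826522357 * 0.5445080965 = 0.0183526300
Term 3 = 0 (no dividend yield, q = 0)
Theta = -0.0728904599 + (0.0183526300) + (0.0000000000) = -0.054538


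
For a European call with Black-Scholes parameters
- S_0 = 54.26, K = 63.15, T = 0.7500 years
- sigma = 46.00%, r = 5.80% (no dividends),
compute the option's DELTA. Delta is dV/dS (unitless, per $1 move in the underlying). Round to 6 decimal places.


d1 = -0.0724839204; d2 = -0.4708556062
phi(d1) = 0.3978956506; exp(-qT) = 1.0000000000; exp(-rT) = 0.9574325541
N(d1) = 0.4711084007
Delta = exp(-qT) * N(d1) = 1.0000000000 * 0.4711084007 = 0.471108

Answer: Delta = 0.471108


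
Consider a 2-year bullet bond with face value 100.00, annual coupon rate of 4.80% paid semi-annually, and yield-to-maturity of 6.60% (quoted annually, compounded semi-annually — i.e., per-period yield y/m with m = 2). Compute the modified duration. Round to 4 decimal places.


Answer: Modified duration = 1.8678

Derivation:
Coupon per period c = face * coupon_rate / m = 2.400000
Periods per year m = 2; per-period yield y/m = 0.033000
Number of cashflows N = 4
Cashflows (t years, CF_t, discount factor 1/(1+y/m)^(m*t), PV):
  t = 0.5000: CF_t = 2.400000, DF = 0.968054, PV = 2.323330
  t = 1.0000: CF_t = 2.400000, DF = 0.937129, PV = 2.249109
  t = 1.5000: CF_t = 2.400000, DF = 0.907192, PV = 2.177260
  t = 2.0000: CF_t = 102.400000, DF = 0.878211, PV = 89.928774
Price P = sum_t PV_t = 96.678473
First compute Macaulay numerator sum_t t * PV_t:
  t * PV_t at t = 0.5000: 1.161665
  t * PV_t at t = 1.0000: 2.249109
  t * PV_t at t = 1.5000: 3.265890
  t * PV_t at t = 2.0000: 179.857547
Macaulay duration D = 186.534212 / 96.678473 = 1.929429
Modified duration = D / (1 + y/m) = 1.929429 / (1 + 0.033000) = 1.867791


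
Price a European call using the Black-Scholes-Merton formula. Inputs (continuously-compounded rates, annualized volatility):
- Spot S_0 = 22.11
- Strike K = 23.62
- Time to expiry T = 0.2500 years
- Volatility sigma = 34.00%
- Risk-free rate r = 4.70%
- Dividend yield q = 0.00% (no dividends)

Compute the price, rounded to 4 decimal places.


Answer: Price = 1.0002

Derivation:
d1 = (ln(S/K) + (r - q + 0.5*sigma^2) * T) / (sigma * sqrt(T)) = -0.23449303
d2 = d1 - sigma * sqrt(T) = -0.40449303
exp(-rT) = 0.98831876; exp(-qT) = 1.00000000
C = S_0 * exp(-qT) * N(d1) - K * exp(-rT) * N(d2)
N(d1) = 0.40730112; N(d2) = 0.34292510
C = 22.1100 * 1.00000000 * 0.40730112 - 23.6200 * 0.98831876 * 0.34292510 = 1.0002


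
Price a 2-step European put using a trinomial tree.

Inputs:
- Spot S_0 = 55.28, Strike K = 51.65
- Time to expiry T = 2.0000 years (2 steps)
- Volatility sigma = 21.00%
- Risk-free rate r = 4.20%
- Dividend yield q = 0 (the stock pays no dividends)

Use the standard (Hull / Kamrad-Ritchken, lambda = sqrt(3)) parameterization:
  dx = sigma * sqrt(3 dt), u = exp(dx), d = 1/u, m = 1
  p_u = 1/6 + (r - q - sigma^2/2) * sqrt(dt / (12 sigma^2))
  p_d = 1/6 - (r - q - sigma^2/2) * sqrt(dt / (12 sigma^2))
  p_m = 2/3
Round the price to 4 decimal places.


dt = T/N = 1.000000; dx = sigma*sqrt(3*dt) = 0.363731
u = exp(dx) = 1.438687; d = 1/u = 0.695078
p_u = 0.194091, p_m = 0.666667, p_d = 0.139243
Discount per step: exp(-r*dt) = 0.958870
Stock lattice S(k, j) with j the centered position index:
  k=0: S(0,+0) = 55.2800
  k=1: S(1,-1) = 38.4239; S(1,+0) = 55.2800; S(1,+1) = 79.5306
  k=2: S(2,-2) = 26.7076; S(2,-1) = 38.4239; S(2,+0) = 55.2800; S(2,+1) = 79.5306; S(2,+2) = 114.4196
Terminal payoffs V(N, j) = max(K - S_T, 0):
  V(2,-2) = 24.942355; V(2,-1) = 13.226067; V(2,+0) = 0.000000; V(2,+1) = 0.000000; V(2,+2) = 0.000000
Backward induction: V(k, j) = exp(-r*dt) * [p_u * V(k+1, j+1) + p_m * V(k+1, j) + p_d * V(k+1, j-1)]
  V(1,-1) = exp(-r*dt) * [p_u*0.000000 + p_m*13.226067 + p_d*24.942355] = 11.784907
  V(1,+0) = exp(-r*dt) * [p_u*0.000000 + p_m*0.000000 + p_d*13.226067] = 1.765884
  V(1,+1) = exp(-r*dt) * [p_u*0.000000 + p_m*0.000000 + p_d*0.000000] = 0.000000
  V(0,+0) = exp(-r*dt) * [p_u*0.000000 + p_m*1.765884 + p_d*11.784907] = 2.702303

Answer: Price = V(0,0) = 2.7023


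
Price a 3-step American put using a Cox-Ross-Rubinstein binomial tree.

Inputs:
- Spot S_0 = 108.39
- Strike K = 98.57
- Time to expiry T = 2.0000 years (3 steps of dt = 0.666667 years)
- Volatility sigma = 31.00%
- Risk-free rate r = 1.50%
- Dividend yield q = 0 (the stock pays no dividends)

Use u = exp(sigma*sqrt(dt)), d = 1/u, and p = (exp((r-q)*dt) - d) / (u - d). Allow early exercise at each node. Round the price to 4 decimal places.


dt = T/N = 0.666667
u = exp(sigma*sqrt(dt)) = 1.288030; d = 1/u = 0.776379
p = (exp((r-q)*dt) - d) / (u - d) = 0.456700
Discount per step: exp(-r*dt) = 0.990050
Stock lattice S(k, i) with i counting down-moves:
  k=0: S(0,0) = 108.3900
  k=1: S(1,0) = 139.6096; S(1,1) = 84.1518
  k=2: S(2,0) = 179.8213; S(2,1) = 108.3900; S(2,2) = 65.3337
  k=3: S(3,0) = 231.6153; S(3,1) = 139.6096; S(3,2) = 84.1518; S(3,3) = 50.7237
Terminal payoffs V(N, i) = max(K - S_T, 0):
  V(3,0) = 0.000000; V(3,1) = 0.000000; V(3,2) = 14.418235; V(3,3) = 47.846262
Backward induction: V(k, i) = exp(-r*dt) * [p * V(k+1, i) + (1-p) * V(k+1, i+1)]; then take max(V_cont, immediate exercise) for American.
  V(2,0) = exp(-r*dt) * [p*0.000000 + (1-p)*0.000000] = 0.000000; exercise = 0.000000; V(2,0) = max -> 0.000000
  V(2,1) = exp(-r*dt) * [p*0.000000 + (1-p)*14.418235] = 7.755486; exercise = 0.000000; V(2,1) = max -> 7.755486
  V(2,2) = exp(-r*dt) * [p*14.418235 + (1-p)*47.846262] = 32.255514; exercise = 33.236302; V(2,2) = max -> 33.236302
  V(1,0) = exp(-r*dt) * [p*0.000000 + (1-p)*7.755486] = 4.171631; exercise = 0.000000; V(1,0) = max -> 4.171631
  V(1,1) = exp(-r*dt) * [p*7.755486 + (1-p)*33.236302] = 21.384301; exercise = 14.418235; V(1,1) = max -> 21.384301
  V(0,0) = exp(-r*dt) * [p*4.171631 + (1-p)*21.384301] = 13.388719; exercise = 0.000000; V(0,0) = max -> 13.388719

Answer: Price = V(0,0) = 13.3887


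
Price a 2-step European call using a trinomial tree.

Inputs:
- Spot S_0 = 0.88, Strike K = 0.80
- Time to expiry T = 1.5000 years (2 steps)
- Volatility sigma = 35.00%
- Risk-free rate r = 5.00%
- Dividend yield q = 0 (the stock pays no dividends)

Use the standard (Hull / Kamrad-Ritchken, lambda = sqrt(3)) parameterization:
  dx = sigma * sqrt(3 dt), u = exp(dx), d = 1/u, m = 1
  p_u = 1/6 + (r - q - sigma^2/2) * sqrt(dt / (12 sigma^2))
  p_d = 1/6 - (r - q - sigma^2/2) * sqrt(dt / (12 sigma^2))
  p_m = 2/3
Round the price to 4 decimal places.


dt = T/N = 0.750000; dx = sigma*sqrt(3*dt) = 0.525000
u = exp(dx) = 1.690459; d = 1/u = 0.591555
p_u = 0.158631, p_m = 0.666667, p_d = 0.174702
Discount per step: exp(-r*dt) = 0.963194
Stock lattice S(k, j) with j the centered position index:
  k=0: S(0,+0) = 0.8800
  k=1: S(1,-1) = 0.5206; S(1,+0) = 0.8800; S(1,+1) = 1.4876
  k=2: S(2,-2) = 0.3079; S(2,-1) = 0.5206; S(2,+0) = 0.8800; S(2,+1) = 1.4876; S(2,+2) = 2.5147
Terminal payoffs V(N, j) = max(S_T - K, 0):
  V(2,-2) = 0.000000; V(2,-1) = 0.000000; V(2,+0) = 0.080000; V(2,+1) = 0.687604; V(2,+2) = 1.714733
Backward induction: V(k, j) = exp(-r*dt) * [p_u * V(k+1, j+1) + p_m * V(k+1, j) + p_d * V(k+1, j-1)]
  V(1,-1) = exp(-r*dt) * [p_u*0.080000 + p_m*0.000000 + p_d*0.000000] = 0.012223
  V(1,+0) = exp(-r*dt) * [p_u*0.687604 + p_m*0.080000 + p_d*0.000000] = 0.156431
  V(1,+1) = exp(-r*dt) * [p_u*1.714733 + p_m*0.687604 + p_d*0.080000] = 0.716991
  V(0,+0) = exp(-r*dt) * [p_u*0.716991 + p_m*0.156431 + p_d*0.012223] = 0.212057

Answer: Price = V(0,0) = 0.2121


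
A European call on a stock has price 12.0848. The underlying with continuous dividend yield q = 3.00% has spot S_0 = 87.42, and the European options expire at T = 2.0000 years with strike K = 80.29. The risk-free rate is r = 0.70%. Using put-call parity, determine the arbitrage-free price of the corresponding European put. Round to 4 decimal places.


Put-call parity: C - P = S_0 * exp(-qT) - K * exp(-rT).
S_0 * exp(-qT) = 87.4200 * 0.94176453 = 82.32905553
K * exp(-rT) = 80.2900 * 0.98609754 = 79.17377183
P = C - S*exp(-qT) + K*exp(-rT)
P = 12.0848 - 82.32905553 + 79.17377183 = 8.9295

Answer: Put price = 8.9295


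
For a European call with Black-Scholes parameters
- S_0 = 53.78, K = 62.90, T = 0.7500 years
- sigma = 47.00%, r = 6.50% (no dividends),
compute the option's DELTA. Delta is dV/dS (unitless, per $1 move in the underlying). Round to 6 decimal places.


Answer: Delta = 0.475456

Derivation:
d1 = -0.0615603112; d2 = -0.4685922509
phi(d1) = 0.3981870660; exp(-qT) = 1.0000000000; exp(-rT) = 0.9524192047
N(d1) = 0.4754564920
Delta = exp(-qT) * N(d1) = 1.0000000000 * 0.4754564920 = 0.475456


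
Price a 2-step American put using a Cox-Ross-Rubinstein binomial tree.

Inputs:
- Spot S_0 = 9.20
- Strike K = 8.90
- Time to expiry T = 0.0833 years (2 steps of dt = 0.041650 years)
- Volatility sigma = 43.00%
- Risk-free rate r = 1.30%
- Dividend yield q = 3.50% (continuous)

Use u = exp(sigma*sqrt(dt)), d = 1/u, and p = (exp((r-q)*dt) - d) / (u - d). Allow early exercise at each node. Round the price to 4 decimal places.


dt = T/N = 0.041650
u = exp(sigma*sqrt(dt)) = 1.091722; d = 1/u = 0.915985
p = (exp((r-q)*dt) - d) / (u - d) = 0.472863
Discount per step: exp(-r*dt) = 0.999459
Stock lattice S(k, i) with i counting down-moves:
  k=0: S(0,0) = 9.2000
  k=1: S(1,0) = 10.0438; S(1,1) = 8.4271
  k=2: S(2,0) = 10.9651; S(2,1) = 9.2000; S(2,2) = 7.7191
Terminal payoffs V(N, i) = max(K - S_T, 0):
  V(2,0) = 0.000000; V(2,1) = 0.000000; V(2,2) = 1.180946
Backward induction: V(k, i) = exp(-r*dt) * [p * V(k+1, i) + (1-p) * V(k+1, i+1)]; then take max(V_cont, immediate exercise) for American.
  V(1,0) = exp(-r*dt) * [p*0.000000 + (1-p)*0.000000] = 0.000000; exercise = 0.000000; V(1,0) = max -> 0.000000
  V(1,1) = exp(-r*dt) * [p*0.000000 + (1-p)*1.180946] = 0.622183; exercise = 0.472943; V(1,1) = max -> 0.622183
  V(0,0) = exp(-r*dt) * [p*0.000000 + (1-p)*0.622183] = 0.327798; exercise = 0.000000; V(0,0) = max -> 0.327798

Answer: Price = V(0,0) = 0.3278


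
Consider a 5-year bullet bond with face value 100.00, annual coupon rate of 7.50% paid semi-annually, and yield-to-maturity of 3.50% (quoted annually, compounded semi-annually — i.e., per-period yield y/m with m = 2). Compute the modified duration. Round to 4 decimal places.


Coupon per period c = face * coupon_rate / m = 3.750000
Periods per year m = 2; per-period yield y/m = 0.017500
Number of cashflows N = 10
Cashflows (t years, CF_t, discount factor 1/(1+y/m)^(m*t), PV):
  t = 0.5000: CF_t = 3.750000, DF = 0.982801, PV = 3.685504
  t = 1.0000: CF_t = 3.750000, DF = 0.965898, PV = 3.622117
  t = 1.5000: CF_t = 3.750000, DF = 0.949285, PV = 3.559820
  t = 2.0000: CF_t = 3.750000, DF = 0.932959, PV = 3.498594
  t = 2.5000: CF_t = 3.750000, DF = 0.916913, PV = 3.438422
  t = 3.0000: CF_t = 3.750000, DF = 0.901143, PV = 3.379285
  t = 3.5000: CF_t = 3.750000, DF = 0.885644, PV = 3.321164
  t = 4.0000: CF_t = 3.750000, DF = 0.870412, PV = 3.264043
  t = 4.5000: CF_t = 3.750000, DF = 0.855441, PV = 3.207905
  t = 5.0000: CF_t = 103.750000, DF = 0.840729, PV = 87.225592
Price P = sum_t PV_t = 118.202446
First compute Macaulay numerator sum_t t * PV_t:
  t * PV_t at t = 0.5000: 1.842752
  t * PV_t at t = 1.0000: 3.622117
  t * PV_t at t = 1.5000: 5.339730
  t * PV_t at t = 2.0000: 6.997189
  t * PV_t at t = 2.5000: 8.596055
  t * PV_t at t = 3.0000: 10.137854
  t * PV_t at t = 3.5000: 11.624075
  t * PV_t at t = 4.0000: 13.056174
  t * PV_t at t = 4.5000: 14.435573
  t * PV_t at t = 5.0000: 436.127961
Macaulay duration D = 511.779477 / 118.202446 = 4.329686
Modified duration = D / (1 + y/m) = 4.329686 / (1 + 0.017500) = 4.255220

Answer: Modified duration = 4.2552


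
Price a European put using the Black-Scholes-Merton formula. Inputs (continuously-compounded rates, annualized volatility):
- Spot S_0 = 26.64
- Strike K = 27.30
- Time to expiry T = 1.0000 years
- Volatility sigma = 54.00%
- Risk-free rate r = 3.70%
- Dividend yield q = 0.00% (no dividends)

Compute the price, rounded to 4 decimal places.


d1 = (ln(S/K) + (r - q + 0.5*sigma^2) * T) / (sigma * sqrt(T)) = 0.29319841
d2 = d1 - sigma * sqrt(T) = -0.24680159
exp(-rT) = 0.96367614; exp(-qT) = 1.00000000
P = K * exp(-rT) * N(-d2) - S_0 * exp(-qT) * N(-d1)
N(-d1) = 0.38468525; N(-d2) = 0.59746911
P = 27.3000 * 0.96367614 * 0.59746911 - 26.6400 * 1.00000000 * 0.38468525 = 5.4704

Answer: Price = 5.4704


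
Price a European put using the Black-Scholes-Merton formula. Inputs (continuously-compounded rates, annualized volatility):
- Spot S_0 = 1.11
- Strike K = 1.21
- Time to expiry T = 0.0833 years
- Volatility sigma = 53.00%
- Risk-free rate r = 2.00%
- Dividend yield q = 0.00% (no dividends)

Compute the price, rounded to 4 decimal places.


Answer: Price = 0.1302

Derivation:
d1 = (ln(S/K) + (r - q + 0.5*sigma^2) * T) / (sigma * sqrt(T)) = -0.47653909
d2 = d1 - sigma * sqrt(T) = -0.62950631
exp(-rT) = 0.99833539; exp(-qT) = 1.00000000
P = K * exp(-rT) * N(-d2) - S_0 * exp(-qT) * N(-d1)
N(-d1) = 0.68315482; N(-d2) = 0.73549118
P = 1.2100 * 0.99833539 * 0.73549118 - 1.1100 * 1.00000000 * 0.68315482 = 0.1302


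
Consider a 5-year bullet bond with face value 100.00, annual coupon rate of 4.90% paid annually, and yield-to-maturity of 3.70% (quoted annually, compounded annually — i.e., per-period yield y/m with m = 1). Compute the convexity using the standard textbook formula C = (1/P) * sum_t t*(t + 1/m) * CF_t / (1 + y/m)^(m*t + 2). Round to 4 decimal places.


Coupon per period c = face * coupon_rate / m = 4.900000
Periods per year m = 1; per-period yield y/m = 0.037000
Number of cashflows N = 5
Cashflows (t years, CF_t, discount factor 1/(1+y/m)^(m*t), PV):
  t = 1.0000: CF_t = 4.900000, DF = 0.964320, PV = 4.725169
  t = 2.0000: CF_t = 4.900000, DF = 0.929913, PV = 4.556575
  t = 3.0000: CF_t = 4.900000, DF = 0.896734, PV = 4.393998
  t = 4.0000: CF_t = 4.900000, DF = 0.864739, PV = 4.237220
  t = 5.0000: CF_t = 104.900000, DF = 0.833885, PV = 87.474548
Price P = sum_t PV_t = 105.387510
Convexity numerator sum_t t*(t + 1/m) * CF_t / (1+y/m)^(m*t + 2):
  t = 1.0000: term = 8.787995
  t = 2.0000: term = 25.423322
  t = 3.0000: term = 49.032444
  t = 4.0000: term = 78.804957
  t = 5.0000: term = 2440.312521
Convexity = (1/P) * sum = 2602.361240 / 105.387510 = 24.693261

Answer: Convexity = 24.6933


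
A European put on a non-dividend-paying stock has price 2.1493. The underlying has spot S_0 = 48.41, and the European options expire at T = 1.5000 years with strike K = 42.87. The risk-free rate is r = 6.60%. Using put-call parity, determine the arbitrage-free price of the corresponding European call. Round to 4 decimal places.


Put-call parity: C - P = S_0 * exp(-qT) - K * exp(-rT).
S_0 * exp(-qT) = 48.4100 * 1.00000000 = 48.41000000
K * exp(-rT) = 42.8700 * 0.90574271 = 38.82918989
C = P + S*exp(-qT) - K*exp(-rT)
C = 2.1493 + 48.41000000 - 38.82918989 = 11.7301

Answer: Call price = 11.7301


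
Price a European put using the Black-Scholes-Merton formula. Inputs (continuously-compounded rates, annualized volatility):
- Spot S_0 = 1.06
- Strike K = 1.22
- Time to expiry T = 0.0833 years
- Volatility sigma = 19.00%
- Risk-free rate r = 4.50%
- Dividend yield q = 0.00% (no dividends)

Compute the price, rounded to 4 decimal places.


Answer: Price = 0.1556

Derivation:
d1 = (ln(S/K) + (r - q + 0.5*sigma^2) * T) / (sigma * sqrt(T)) = -2.46784349
d2 = d1 - sigma * sqrt(T) = -2.52268079
exp(-rT) = 0.99625852; exp(-qT) = 1.00000000
P = K * exp(-rT) * N(-d2) - S_0 * exp(-qT) * N(-d1)
N(-d1) = 0.99320351; N(-d2) = 0.99417680
P = 1.2200 * 0.99625852 * 0.99417680 - 1.0600 * 1.00000000 * 0.99320351 = 0.1556


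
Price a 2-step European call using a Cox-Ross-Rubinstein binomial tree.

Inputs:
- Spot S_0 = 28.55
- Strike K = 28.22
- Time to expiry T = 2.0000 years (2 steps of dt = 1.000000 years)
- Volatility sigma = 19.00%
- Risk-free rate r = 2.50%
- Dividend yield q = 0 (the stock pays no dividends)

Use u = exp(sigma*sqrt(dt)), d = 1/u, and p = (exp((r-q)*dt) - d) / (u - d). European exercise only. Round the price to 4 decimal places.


Answer: Price = V(0,0) = 3.6211

Derivation:
dt = T/N = 1.000000
u = exp(sigma*sqrt(dt)) = 1.209250; d = 1/u = 0.826959
p = (exp((r-q)*dt) - d) / (u - d) = 0.518862
Discount per step: exp(-r*dt) = 0.975310
Stock lattice S(k, i) with i counting down-moves:
  k=0: S(0,0) = 28.5500
  k=1: S(1,0) = 34.5241; S(1,1) = 23.6097
  k=2: S(2,0) = 41.7482; S(2,1) = 28.5500; S(2,2) = 19.5242
Terminal payoffs V(N, i) = max(S_T - K, 0):
  V(2,0) = 13.528225; V(2,1) = 0.330000; V(2,2) = 0.000000
Backward induction: V(k, i) = exp(-r*dt) * [p * V(k+1, i) + (1-p) * V(k+1, i+1)].
  V(1,0) = exp(-r*dt) * [p*13.528225 + (1-p)*0.330000] = 7.000830
  V(1,1) = exp(-r*dt) * [p*0.330000 + (1-p)*0.000000] = 0.166997
  V(0,0) = exp(-r*dt) * [p*7.000830 + (1-p)*0.166997] = 3.621144


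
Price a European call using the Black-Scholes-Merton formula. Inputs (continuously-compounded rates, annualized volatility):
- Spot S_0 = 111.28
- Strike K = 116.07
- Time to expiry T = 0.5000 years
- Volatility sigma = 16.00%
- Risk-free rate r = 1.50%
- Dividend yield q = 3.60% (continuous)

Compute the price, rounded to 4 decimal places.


Answer: Price = 2.6475

Derivation:
d1 = (ln(S/K) + (r - q + 0.5*sigma^2) * T) / (sigma * sqrt(T)) = -0.40874228
d2 = d1 - sigma * sqrt(T) = -0.52187936
exp(-rT) = 0.99252805; exp(-qT) = 0.98216103
C = S_0 * exp(-qT) * N(d1) - K * exp(-rT) * N(d2)
N(d1) = 0.34136440; N(d2) = 0.30087716
C = 111.2800 * 0.98216103 * 0.34136440 - 116.0700 * 0.99252805 * 0.30087716 = 2.6475


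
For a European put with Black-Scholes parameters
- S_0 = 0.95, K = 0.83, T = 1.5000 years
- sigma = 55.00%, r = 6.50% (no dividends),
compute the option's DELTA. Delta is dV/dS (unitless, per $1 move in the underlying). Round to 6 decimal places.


d1 = 0.6820140772; d2 = 0.0084043979
phi(d1) = 0.3161589663; exp(-qT) = 1.0000000000; exp(-rT) = 0.9071023416
N(-d1) = 0.2476150248
Delta = -exp(-qT) * N(-d1) = -1.0000000000 * 0.2476150248 = -0.247615

Answer: Delta = -0.247615


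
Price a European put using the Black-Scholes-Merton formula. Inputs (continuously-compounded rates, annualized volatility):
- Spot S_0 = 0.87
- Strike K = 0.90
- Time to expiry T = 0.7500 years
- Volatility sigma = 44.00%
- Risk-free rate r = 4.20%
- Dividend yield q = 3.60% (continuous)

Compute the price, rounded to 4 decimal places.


Answer: Price = 0.1429

Derivation:
d1 = (ln(S/K) + (r - q + 0.5*sigma^2) * T) / (sigma * sqrt(T)) = 0.11336653
d2 = d1 - sigma * sqrt(T) = -0.26768465
exp(-rT) = 0.96899096; exp(-qT) = 0.97336124
P = K * exp(-rT) * N(-d2) - S_0 * exp(-qT) * N(-d1)
N(-d1) = 0.45486999; N(-d2) = 0.60552897
P = 0.9000 * 0.96899096 * 0.60552897 - 0.8700 * 0.97336124 * 0.45486999 = 0.1429


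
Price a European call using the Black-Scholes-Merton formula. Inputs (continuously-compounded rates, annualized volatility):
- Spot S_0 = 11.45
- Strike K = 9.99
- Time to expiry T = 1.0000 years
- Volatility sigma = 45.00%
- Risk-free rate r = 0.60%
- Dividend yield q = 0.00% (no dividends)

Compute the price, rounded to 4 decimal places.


Answer: Price = 2.7557

Derivation:
d1 = (ln(S/K) + (r - q + 0.5*sigma^2) * T) / (sigma * sqrt(T)) = 0.54145586
d2 = d1 - sigma * sqrt(T) = 0.09145586
exp(-rT) = 0.99401796; exp(-qT) = 1.00000000
C = S_0 * exp(-qT) * N(d1) - K * exp(-rT) * N(d2)
N(d1) = 0.70590329; N(d2) = 0.53643481
C = 11.4500 * 1.00000000 * 0.70590329 - 9.9900 * 0.99401796 * 0.53643481 = 2.7557


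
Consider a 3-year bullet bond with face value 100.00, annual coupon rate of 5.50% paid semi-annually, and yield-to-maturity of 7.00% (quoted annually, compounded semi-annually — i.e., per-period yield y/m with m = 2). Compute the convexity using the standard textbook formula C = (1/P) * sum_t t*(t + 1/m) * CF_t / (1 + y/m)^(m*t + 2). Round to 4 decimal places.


Answer: Convexity = 8.9422

Derivation:
Coupon per period c = face * coupon_rate / m = 2.750000
Periods per year m = 2; per-period yield y/m = 0.035000
Number of cashflows N = 6
Cashflows (t years, CF_t, discount factor 1/(1+y/m)^(m*t), PV):
  t = 0.5000: CF_t = 2.750000, DF = 0.966184, PV = 2.657005
  t = 1.0000: CF_t = 2.750000, DF = 0.933511, PV = 2.567154
  t = 1.5000: CF_t = 2.750000, DF = 0.901943, PV = 2.480342
  t = 2.0000: CF_t = 2.750000, DF = 0.871442, PV = 2.396466
  t = 2.5000: CF_t = 2.750000, DF = 0.841973, PV = 2.315426
  t = 3.0000: CF_t = 102.750000, DF = 0.813501, PV = 83.587191
Price P = sum_t PV_t = 96.003585
Convexity numerator sum_t t*(t + 1/m) * CF_t / (1+y/m)^(m*t + 2):
  t = 0.5000: term = 1.240171
  t = 1.0000: term = 3.594699
  t = 1.5000: term = 6.946279
  t = 2.0000: term = 11.185634
  t = 2.5000: term = 16.211064
  t = 3.0000: term = 819.310143
Convexity = (1/P) * sum = 858.487989 / 96.003585 = 8.942249


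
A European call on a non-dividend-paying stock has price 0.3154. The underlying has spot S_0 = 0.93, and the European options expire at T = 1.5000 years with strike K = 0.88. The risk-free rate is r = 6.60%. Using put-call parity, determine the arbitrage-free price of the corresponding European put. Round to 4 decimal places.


Answer: Put price = 0.1825

Derivation:
Put-call parity: C - P = S_0 * exp(-qT) - K * exp(-rT).
S_0 * exp(-qT) = 0.9300 * 1.00000000 = 0.93000000
K * exp(-rT) = 0.8800 * 0.90574271 = 0.79705358
P = C - S*exp(-qT) + K*exp(-rT)
P = 0.3154 - 0.93000000 + 0.79705358 = 0.1825
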